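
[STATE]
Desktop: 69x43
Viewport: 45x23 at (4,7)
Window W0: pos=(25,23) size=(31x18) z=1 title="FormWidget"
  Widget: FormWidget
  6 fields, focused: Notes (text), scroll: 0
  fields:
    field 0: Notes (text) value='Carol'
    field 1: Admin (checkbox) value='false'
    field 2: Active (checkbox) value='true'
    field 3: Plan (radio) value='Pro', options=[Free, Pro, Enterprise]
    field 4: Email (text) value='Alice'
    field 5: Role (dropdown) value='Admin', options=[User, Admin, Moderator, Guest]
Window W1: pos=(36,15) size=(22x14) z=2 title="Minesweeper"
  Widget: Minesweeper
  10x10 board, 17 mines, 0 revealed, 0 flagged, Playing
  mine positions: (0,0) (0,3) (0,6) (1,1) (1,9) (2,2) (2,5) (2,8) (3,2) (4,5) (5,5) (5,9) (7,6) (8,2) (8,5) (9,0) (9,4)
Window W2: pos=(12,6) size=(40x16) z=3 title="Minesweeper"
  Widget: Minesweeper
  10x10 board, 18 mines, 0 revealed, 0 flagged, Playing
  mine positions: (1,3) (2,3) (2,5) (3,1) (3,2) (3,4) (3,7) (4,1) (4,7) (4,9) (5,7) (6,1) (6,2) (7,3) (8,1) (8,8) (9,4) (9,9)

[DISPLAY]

        ┃ Minesweeper                        
        ┠────────────────────────────────────
        ┃■■■■■■■■■■                          
        ┃■■■■■■■■■■                          
        ┃■■■■■■■■■■                          
        ┃■■■■■■■■■■                          
        ┃■■■■■■■■■■                          
        ┃■■■■■■■■■■                          
        ┃■■■■■■■■■■                          
        ┃■■■■■■■■■■                          
        ┃■■■■■■■■■■                          
        ┃■■■■■■■■■■                          
        ┃                                    
        ┃                                    
        ┗━━━━━━━━━━━━━━━━━━━━━━━━━━━━━━━━━━━━
                                ┃■■■■■■■■■■  
                     ┏━━━━━━━━━━┃■■■■■■■■■■  
                     ┃ FormWidge┃■■■■■■■■■■  
                     ┠──────────┃■■■■■■■■■■  
                     ┃> Notes:  ┃■■■■■■■■■■  
                     ┃  Admin:  ┃■■■■■■■■■■  
                     ┃  Active: ┗━━━━━━━━━━━━
                     ┃  Plan:       ( ) Free 


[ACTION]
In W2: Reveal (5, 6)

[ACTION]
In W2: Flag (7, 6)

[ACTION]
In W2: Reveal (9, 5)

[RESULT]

        ┃ Minesweeper                        
        ┠────────────────────────────────────
        ┃■■■■■■■■■■                          
        ┃■■■■■■■■■■                          
        ┃■■■■■■■■■■                          
        ┃■■■■■■■■■■                          
        ┃■■■■■■■■■■                          
        ┃■■■■■■2■■■                          
        ┃■■■■■■■■■■                          
        ┃■■■■■■⚑■■■                          
        ┃■■■■■■■■■■                          
        ┃■■■■■1■■■■                          
        ┃                                    
        ┃                                    
        ┗━━━━━━━━━━━━━━━━━━━━━━━━━━━━━━━━━━━━
                                ┃■■■■■■■■■■  
                     ┏━━━━━━━━━━┃■■■■■■■■■■  
                     ┃ FormWidge┃■■■■■■■■■■  
                     ┠──────────┃■■■■■■■■■■  
                     ┃> Notes:  ┃■■■■■■■■■■  
                     ┃  Admin:  ┃■■■■■■■■■■  
                     ┃  Active: ┗━━━━━━━━━━━━
                     ┃  Plan:       ( ) Free 


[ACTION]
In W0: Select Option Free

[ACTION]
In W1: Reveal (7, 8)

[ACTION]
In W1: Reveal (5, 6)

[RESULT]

        ┃ Minesweeper                        
        ┠────────────────────────────────────
        ┃■■■■■■■■■■                          
        ┃■■■■■■■■■■                          
        ┃■■■■■■■■■■                          
        ┃■■■■■■■■■■                          
        ┃■■■■■■■■■■                          
        ┃■■■■■■2■■■                          
        ┃■■■■■■■■■■                          
        ┃■■■■■■⚑■■■                          
        ┃■■■■■■■■■■                          
        ┃■■■■■1■■■■                          
        ┃                                    
        ┃                                    
        ┗━━━━━━━━━━━━━━━━━━━━━━━━━━━━━━━━━━━━
                                ┃■■■■■■■■■■  
                     ┏━━━━━━━━━━┃■■■■■■2■■■  
                     ┃ FormWidge┃■■■■■■■111  
                     ┠──────────┃■■■■■■■1    
                     ┃> Notes:  ┃■■■■■■21    
                     ┃  Admin:  ┃■■■■■■1     
                     ┃  Active: ┗━━━━━━━━━━━━
                     ┃  Plan:       ( ) Free 


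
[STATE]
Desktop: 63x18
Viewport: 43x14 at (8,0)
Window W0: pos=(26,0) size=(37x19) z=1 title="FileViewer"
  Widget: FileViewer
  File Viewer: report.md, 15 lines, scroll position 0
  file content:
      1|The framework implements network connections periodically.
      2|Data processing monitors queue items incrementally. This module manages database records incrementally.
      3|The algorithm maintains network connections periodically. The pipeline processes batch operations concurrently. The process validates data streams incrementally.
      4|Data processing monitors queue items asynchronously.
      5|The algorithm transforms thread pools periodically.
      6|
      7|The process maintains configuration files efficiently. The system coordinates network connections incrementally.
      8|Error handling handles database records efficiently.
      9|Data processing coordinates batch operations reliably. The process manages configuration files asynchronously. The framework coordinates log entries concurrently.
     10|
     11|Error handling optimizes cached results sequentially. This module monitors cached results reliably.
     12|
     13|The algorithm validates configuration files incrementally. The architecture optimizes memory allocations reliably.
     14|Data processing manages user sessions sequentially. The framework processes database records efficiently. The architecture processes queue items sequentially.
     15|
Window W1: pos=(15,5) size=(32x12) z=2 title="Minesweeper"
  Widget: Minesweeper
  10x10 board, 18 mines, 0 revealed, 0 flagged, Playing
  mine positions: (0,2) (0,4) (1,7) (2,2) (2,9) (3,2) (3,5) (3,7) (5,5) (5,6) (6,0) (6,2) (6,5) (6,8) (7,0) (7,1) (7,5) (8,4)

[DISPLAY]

                  ┏━━━━━━━━━━━━━━━━━━━━━━━━
                  ┃ FileViewer             
                  ┠────────────────────────
                  ┃The framework implements
                  ┃Data processing monitors
       ┏━━━━━━━━━━━━━━━━━━━━━━━━━━━━━━┓ins 
       ┃ Minesweeper                  ┃tors
       ┠──────────────────────────────┨orms
       ┃■■■■■■■■■■                    ┃    
       ┃■■■■■■■■■■                    ┃s co
       ┃■■■■■■■■■■                    ┃es d
       ┃■■■■■■■■■■                    ┃dina
       ┃■■■■■■■■■■                    ┃    
       ┃■■■■■■■■■■                    ┃izes


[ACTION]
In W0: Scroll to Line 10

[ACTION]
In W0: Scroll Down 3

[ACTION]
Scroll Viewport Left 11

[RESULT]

                          ┏━━━━━━━━━━━━━━━━
                          ┃ FileViewer     
                          ┠────────────────
                          ┃The framework im
                          ┃Data processing 
               ┏━━━━━━━━━━━━━━━━━━━━━━━━━━━
               ┃ Minesweeper               
               ┠───────────────────────────
               ┃■■■■■■■■■■                 
               ┃■■■■■■■■■■                 
               ┃■■■■■■■■■■                 
               ┃■■■■■■■■■■                 
               ┃■■■■■■■■■■                 
               ┃■■■■■■■■■■                 


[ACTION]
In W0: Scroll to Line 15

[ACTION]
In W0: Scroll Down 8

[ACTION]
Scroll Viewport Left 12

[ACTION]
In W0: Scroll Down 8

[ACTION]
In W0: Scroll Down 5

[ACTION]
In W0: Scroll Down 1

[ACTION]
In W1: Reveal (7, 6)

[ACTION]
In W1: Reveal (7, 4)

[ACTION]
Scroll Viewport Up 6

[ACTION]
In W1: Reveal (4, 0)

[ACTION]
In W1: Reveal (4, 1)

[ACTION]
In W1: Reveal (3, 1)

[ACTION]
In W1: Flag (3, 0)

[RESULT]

                          ┏━━━━━━━━━━━━━━━━
                          ┃ FileViewer     
                          ┠────────────────
                          ┃The framework im
                          ┃Data processing 
               ┏━━━━━━━━━━━━━━━━━━━━━━━━━━━
               ┃ Minesweeper               
               ┠───────────────────────────
               ┃ 1■■■■■■■■                 
               ┃ 2■■■■■■■■                 
               ┃ 2■■■■■■■■                 
               ┃ 2■■■■■■■■                 
               ┃ 1■■■■■■■■                 
               ┃12■■■■■■■■                 


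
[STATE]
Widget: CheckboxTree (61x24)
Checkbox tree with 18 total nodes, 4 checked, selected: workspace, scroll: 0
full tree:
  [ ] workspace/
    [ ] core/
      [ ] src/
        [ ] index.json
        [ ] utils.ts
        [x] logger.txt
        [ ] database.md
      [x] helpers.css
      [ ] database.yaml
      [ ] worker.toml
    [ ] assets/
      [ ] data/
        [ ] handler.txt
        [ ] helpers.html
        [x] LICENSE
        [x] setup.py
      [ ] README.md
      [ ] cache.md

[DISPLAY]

>[-] workspace/                                              
   [-] core/                                                 
     [-] src/                                                
       [ ] index.json                                        
       [ ] utils.ts                                          
       [x] logger.txt                                        
       [ ] database.md                                       
     [x] helpers.css                                         
     [ ] database.yaml                                       
     [ ] worker.toml                                         
   [-] assets/                                               
     [-] data/                                               
       [ ] handler.txt                                       
       [ ] helpers.html                                      
       [x] LICENSE                                           
       [x] setup.py                                          
     [ ] README.md                                           
     [ ] cache.md                                            
                                                             
                                                             
                                                             
                                                             
                                                             
                                                             


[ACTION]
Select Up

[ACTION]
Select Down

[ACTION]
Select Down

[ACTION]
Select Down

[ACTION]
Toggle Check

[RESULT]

 [-] workspace/                                              
   [-] core/                                                 
     [-] src/                                                
>      [x] index.json                                        
       [ ] utils.ts                                          
       [x] logger.txt                                        
       [ ] database.md                                       
     [x] helpers.css                                         
     [ ] database.yaml                                       
     [ ] worker.toml                                         
   [-] assets/                                               
     [-] data/                                               
       [ ] handler.txt                                       
       [ ] helpers.html                                      
       [x] LICENSE                                           
       [x] setup.py                                          
     [ ] README.md                                           
     [ ] cache.md                                            
                                                             
                                                             
                                                             
                                                             
                                                             
                                                             


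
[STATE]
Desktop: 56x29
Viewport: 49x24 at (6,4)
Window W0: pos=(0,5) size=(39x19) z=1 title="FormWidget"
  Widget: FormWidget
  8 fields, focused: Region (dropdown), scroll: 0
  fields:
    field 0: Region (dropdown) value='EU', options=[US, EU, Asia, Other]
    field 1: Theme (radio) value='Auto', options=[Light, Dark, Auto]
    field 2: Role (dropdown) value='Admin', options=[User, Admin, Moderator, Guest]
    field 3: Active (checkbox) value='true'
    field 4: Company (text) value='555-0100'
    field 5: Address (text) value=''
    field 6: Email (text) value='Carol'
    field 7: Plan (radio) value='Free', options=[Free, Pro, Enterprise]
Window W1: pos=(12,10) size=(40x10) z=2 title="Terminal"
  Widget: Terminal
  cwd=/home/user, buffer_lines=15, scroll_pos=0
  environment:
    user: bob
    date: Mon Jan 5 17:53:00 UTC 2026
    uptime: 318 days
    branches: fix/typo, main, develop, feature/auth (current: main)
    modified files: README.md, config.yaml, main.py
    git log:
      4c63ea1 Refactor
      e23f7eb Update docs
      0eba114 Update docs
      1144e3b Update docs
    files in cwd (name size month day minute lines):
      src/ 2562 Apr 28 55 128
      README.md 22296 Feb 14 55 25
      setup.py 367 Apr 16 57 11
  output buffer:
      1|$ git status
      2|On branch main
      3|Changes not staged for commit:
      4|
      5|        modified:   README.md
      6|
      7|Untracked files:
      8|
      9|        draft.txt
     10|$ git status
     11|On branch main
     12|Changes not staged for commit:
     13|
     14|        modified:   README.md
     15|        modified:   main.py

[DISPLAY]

                                                 
━━━━━━━━━━━━━━━━━━━━━━━━━━━━━━━━┓                
Widget                          ┃                
────────────────────────────────┨                
ion:     [EU                  ▼]┃                
me:      ( ) Light  ( ) Dark  (●┃                
e:    ┏━━━━━━━━━━━━━━━━━━━━━━━━━━━━━━━━━━━━━━┓   
ive:  ┃ Terminal                             ┃   
pany: ┠──────────────────────────────────────┨   
ress: ┃$ git status                          ┃   
il:   ┃On branch main                        ┃   
n:    ┃Changes not staged for commit:        ┃   
      ┃                                      ┃   
      ┃        modified:   README.md         ┃   
      ┃                                      ┃   
      ┗━━━━━━━━━━━━━━━━━━━━━━━━━━━━━━━━━━━━━━┛   
                                ┃                
                                ┃                
                                ┃                
━━━━━━━━━━━━━━━━━━━━━━━━━━━━━━━━┛                
                                                 
                                                 
                                                 
                                                 


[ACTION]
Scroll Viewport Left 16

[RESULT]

                                                 
┏━━━━━━━━━━━━━━━━━━━━━━━━━━━━━━━━━━━━━┓          
┃ FormWidget                          ┃          
┠─────────────────────────────────────┨          
┃> Region:     [EU                  ▼]┃          
┃  Theme:      ( ) Light  ( ) Dark  (●┃          
┃  Role:    ┏━━━━━━━━━━━━━━━━━━━━━━━━━━━━━━━━━━━━
┃  Active:  ┃ Terminal                           
┃  Company: ┠────────────────────────────────────
┃  Address: ┃$ git status                        
┃  Email:   ┃On branch main                      
┃  Plan:    ┃Changes not staged for commit:      
┃           ┃                                    
┃           ┃        modified:   README.md       
┃           ┃                                    
┃           ┗━━━━━━━━━━━━━━━━━━━━━━━━━━━━━━━━━━━━
┃                                     ┃          
┃                                     ┃          
┃                                     ┃          
┗━━━━━━━━━━━━━━━━━━━━━━━━━━━━━━━━━━━━━┛          
                                                 
                                                 
                                                 
                                                 


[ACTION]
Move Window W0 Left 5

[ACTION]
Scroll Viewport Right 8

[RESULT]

                                                 
━━━━━━━━━━━━━━━━━━━━━━━━━━━━━━━┓                 
idget                          ┃                 
───────────────────────────────┨                 
on:     [EU                  ▼]┃                 
e:      ( ) Light  ( ) Dark  (●┃                 
:    ┏━━━━━━━━━━━━━━━━━━━━━━━━━━━━━━━━━━━━━━┓    
ve:  ┃ Terminal                             ┃    
any: ┠──────────────────────────────────────┨    
ess: ┃$ git status                          ┃    
l:   ┃On branch main                        ┃    
:    ┃Changes not staged for commit:        ┃    
     ┃                                      ┃    
     ┃        modified:   README.md         ┃    
     ┃                                      ┃    
     ┗━━━━━━━━━━━━━━━━━━━━━━━━━━━━━━━━━━━━━━┛    
                               ┃                 
                               ┃                 
                               ┃                 
━━━━━━━━━━━━━━━━━━━━━━━━━━━━━━━┛                 
                                                 
                                                 
                                                 
                                                 


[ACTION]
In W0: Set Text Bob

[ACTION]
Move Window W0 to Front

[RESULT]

                                                 
━━━━━━━━━━━━━━━━━━━━━━━━━━━━━━━┓                 
idget                          ┃                 
───────────────────────────────┨                 
on:     [EU                  ▼]┃                 
e:      ( ) Light  ( ) Dark  (●┃                 
:       [Admin               ▼]┃━━━━━━━━━━━━┓    
ve:     [x]                    ┃            ┃    
any:    [555-0100             ]┃────────────┨    
ess:    [                     ]┃            ┃    
l:      [Carol                ]┃            ┃    
:       (●) Free  ( ) Pro  ( ) ┃mit:        ┃    
                               ┃            ┃    
                               ┃.md         ┃    
                               ┃            ┃    
                               ┃━━━━━━━━━━━━┛    
                               ┃                 
                               ┃                 
                               ┃                 
━━━━━━━━━━━━━━━━━━━━━━━━━━━━━━━┛                 
                                                 
                                                 
                                                 
                                                 


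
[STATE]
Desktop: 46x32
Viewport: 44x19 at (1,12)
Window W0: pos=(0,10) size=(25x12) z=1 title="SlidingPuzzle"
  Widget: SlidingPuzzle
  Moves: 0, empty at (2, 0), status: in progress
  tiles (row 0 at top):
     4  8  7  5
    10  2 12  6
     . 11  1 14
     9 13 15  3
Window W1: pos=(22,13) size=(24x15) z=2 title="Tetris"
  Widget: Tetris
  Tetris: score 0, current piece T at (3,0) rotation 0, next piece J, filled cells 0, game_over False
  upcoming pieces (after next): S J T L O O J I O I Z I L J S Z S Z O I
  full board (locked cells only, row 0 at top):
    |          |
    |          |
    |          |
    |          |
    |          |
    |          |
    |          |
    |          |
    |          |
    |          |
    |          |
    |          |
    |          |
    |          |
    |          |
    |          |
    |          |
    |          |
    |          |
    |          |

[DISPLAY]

───────────────────────┨                    
┌────┬────┬────┬────┐┏━━━━━━━━━━━━━━━━━━━━━━
│  4 │  8 │  7 │  5 │┃ Tetris               
├────┼────┼────┼────┤┠──────────────────────
│ 10 │  2 │ 12 │  6 │┃          │Next:      
├────┼────┼────┼────┤┃          │█          
│    │ 11 │  1 │ 14 │┃          │███        
├────┼────┼────┼────┤┃          │           
│  9 │ 13 │ 15 │  3 │┃          │           
━━━━━━━━━━━━━━━━━━━━━┃          │           
                     ┃          │Score:     
                     ┃          │0          
                     ┃          │           
                     ┃          │           
                     ┃          │           
                     ┗━━━━━━━━━━━━━━━━━━━━━━
                                            
                                            
                                            


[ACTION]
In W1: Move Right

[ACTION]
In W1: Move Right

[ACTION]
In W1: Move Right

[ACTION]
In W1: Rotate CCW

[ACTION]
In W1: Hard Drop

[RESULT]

───────────────────────┨                    
┌────┬────┬────┬────┐┏━━━━━━━━━━━━━━━━━━━━━━
│  4 │  8 │  7 │  5 │┃ Tetris               
├────┼────┼────┼────┤┠──────────────────────
│ 10 │  2 │ 12 │  6 │┃          │Next:      
├────┼────┼────┼────┤┃          │ ░░        
│    │ 11 │  1 │ 14 │┃          │░░         
├────┼────┼────┼────┤┃          │           
│  9 │ 13 │ 15 │  3 │┃          │           
━━━━━━━━━━━━━━━━━━━━━┃          │           
                     ┃          │Score:     
                     ┃          │0          
                     ┃       ▒  │           
                     ┃      ▒▒  │           
                     ┃       ▒  │           
                     ┗━━━━━━━━━━━━━━━━━━━━━━
                                            
                                            
                                            


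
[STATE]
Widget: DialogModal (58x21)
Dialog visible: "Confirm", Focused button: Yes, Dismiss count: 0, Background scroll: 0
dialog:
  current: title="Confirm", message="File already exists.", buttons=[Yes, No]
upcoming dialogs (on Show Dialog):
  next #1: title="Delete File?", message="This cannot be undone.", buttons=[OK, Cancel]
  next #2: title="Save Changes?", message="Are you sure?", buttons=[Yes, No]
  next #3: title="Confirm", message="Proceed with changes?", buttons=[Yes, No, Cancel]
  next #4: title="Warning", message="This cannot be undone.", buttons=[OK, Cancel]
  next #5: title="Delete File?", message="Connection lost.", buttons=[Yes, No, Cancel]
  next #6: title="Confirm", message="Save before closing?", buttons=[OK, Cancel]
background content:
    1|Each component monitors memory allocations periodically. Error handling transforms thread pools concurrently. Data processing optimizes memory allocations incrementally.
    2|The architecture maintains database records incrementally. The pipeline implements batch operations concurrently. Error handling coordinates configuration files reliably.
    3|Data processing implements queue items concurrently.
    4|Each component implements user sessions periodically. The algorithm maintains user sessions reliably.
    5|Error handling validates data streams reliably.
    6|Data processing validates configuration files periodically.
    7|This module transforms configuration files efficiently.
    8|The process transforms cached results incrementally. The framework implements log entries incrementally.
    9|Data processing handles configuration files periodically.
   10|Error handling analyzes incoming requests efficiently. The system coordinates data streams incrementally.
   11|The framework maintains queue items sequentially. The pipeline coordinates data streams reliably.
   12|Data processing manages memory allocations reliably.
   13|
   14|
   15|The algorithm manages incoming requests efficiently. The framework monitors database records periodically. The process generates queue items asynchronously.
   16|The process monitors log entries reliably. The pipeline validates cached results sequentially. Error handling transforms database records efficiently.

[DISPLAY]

Each component monitors memory allocations periodically. E
The architecture maintains database records incrementally.
Data processing implements queue items concurrently.      
Each component implements user sessions periodically. The 
Error handling validates data streams reliably.           
Data processing validates configuration files periodically
This module transforms configuration files efficiently.   
The process transforms cached results incrementally. The f
Data processing h┌──────────────────────┐es periodically. 
Error handling an│       Confirm        │ efficiently. The
The framework mai│ File already exists. │ntially. The pipe
Data processing m│      [Yes]  No       │s reliably.      
                 └──────────────────────┘                 
                                                          
The algorithm manages incoming requests efficiently. The f
The process monitors log entries reliably. The pipeline va
                                                          
                                                          
                                                          
                                                          
                                                          


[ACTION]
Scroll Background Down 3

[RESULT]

Each component implements user sessions periodically. The 
Error handling validates data streams reliably.           
Data processing validates configuration files periodically
This module transforms configuration files efficiently.   
The process transforms cached results incrementally. The f
Data processing handles configuration files periodically. 
Error handling analyzes incoming requests efficiently. The
The framework maintains queue items sequentially. The pipe
Data processing m┌──────────────────────┐s reliably.      
                 │       Confirm        │                 
                 │ File already exists. │                 
The algorithm man│      [Yes]  No       │fficiently. The f
The process monit└──────────────────────┘. The pipeline va
                                                          
                                                          
                                                          
                                                          
                                                          
                                                          
                                                          
                                                          


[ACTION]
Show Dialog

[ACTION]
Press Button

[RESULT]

Each component implements user sessions periodically. The 
Error handling validates data streams reliably.           
Data processing validates configuration files periodically
This module transforms configuration files efficiently.   
The process transforms cached results incrementally. The f
Data processing handles configuration files periodically. 
Error handling analyzes incoming requests efficiently. The
The framework maintains queue items sequentially. The pipe
Data processing manages memory allocations reliably.      
                                                          
                                                          
The algorithm manages incoming requests efficiently. The f
The process monitors log entries reliably. The pipeline va
                                                          
                                                          
                                                          
                                                          
                                                          
                                                          
                                                          
                                                          


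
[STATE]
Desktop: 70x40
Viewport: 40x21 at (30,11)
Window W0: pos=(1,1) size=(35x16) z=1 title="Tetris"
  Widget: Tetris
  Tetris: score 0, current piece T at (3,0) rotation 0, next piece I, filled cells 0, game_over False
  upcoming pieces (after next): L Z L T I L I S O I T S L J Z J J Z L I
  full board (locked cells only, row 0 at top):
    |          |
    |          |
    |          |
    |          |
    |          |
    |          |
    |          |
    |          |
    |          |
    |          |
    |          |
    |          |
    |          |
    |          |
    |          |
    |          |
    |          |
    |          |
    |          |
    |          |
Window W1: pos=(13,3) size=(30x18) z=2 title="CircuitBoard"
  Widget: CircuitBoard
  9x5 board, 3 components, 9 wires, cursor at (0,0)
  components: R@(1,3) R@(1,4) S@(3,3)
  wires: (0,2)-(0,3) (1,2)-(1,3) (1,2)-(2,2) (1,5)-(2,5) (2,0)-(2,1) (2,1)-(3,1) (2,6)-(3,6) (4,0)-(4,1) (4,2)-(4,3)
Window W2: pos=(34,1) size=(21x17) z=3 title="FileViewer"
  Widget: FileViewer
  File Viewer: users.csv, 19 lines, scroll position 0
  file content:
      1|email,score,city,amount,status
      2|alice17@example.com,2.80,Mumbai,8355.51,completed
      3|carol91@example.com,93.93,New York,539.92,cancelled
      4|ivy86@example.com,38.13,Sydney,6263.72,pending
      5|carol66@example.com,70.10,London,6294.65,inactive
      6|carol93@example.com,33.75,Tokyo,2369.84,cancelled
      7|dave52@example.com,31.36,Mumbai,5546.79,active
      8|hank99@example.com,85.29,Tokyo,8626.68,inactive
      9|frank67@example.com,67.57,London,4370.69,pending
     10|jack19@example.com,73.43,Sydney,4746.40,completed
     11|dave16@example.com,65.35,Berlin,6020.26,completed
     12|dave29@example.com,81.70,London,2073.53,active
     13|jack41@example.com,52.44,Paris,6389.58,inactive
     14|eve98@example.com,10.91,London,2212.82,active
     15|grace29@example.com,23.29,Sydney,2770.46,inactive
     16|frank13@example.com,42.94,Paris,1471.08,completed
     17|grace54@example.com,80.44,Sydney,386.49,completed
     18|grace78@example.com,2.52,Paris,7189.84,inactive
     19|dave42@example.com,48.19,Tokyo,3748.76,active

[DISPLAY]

    ┃hank99@example.com░┃               
    ┃frank67@example.co░┃               
S   ┃jack19@example.com░┃               
    ┃dave16@example.com░┃               
·   ┃dave29@example.com░┃               
    ┃jack41@example.com▼┃               
    ┗━━━━━━━━━━━━━━━━━━━┛               
            ┃                           
            ┃                           
━━━━━━━━━━━━┛                           
                                        
                                        
                                        
                                        
                                        
                                        
                                        
                                        
                                        
                                        
                                        


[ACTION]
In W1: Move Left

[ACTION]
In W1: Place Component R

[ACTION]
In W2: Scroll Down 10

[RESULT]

    ┃eve98@example.com,░┃               
    ┃grace29@example.co░┃               
S   ┃frank13@example.co░┃               
    ┃grace54@example.co░┃               
·   ┃grace78@example.co█┃               
    ┃dave42@example.com▼┃               
    ┗━━━━━━━━━━━━━━━━━━━┛               
            ┃                           
            ┃                           
━━━━━━━━━━━━┛                           
                                        
                                        
                                        
                                        
                                        
                                        
                                        
                                        
                                        
                                        
                                        


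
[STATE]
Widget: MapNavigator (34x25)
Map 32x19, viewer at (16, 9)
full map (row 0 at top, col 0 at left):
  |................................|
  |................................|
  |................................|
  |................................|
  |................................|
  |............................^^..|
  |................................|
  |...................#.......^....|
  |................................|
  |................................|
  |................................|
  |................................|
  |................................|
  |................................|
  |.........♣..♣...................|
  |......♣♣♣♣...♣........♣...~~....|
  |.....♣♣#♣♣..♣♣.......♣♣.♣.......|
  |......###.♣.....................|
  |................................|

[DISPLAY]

                                  
                                  
                                  
 ................................ 
 ................................ 
 ................................ 
 ................................ 
 ................................ 
 ............................^^.. 
 ................................ 
 ...................#.......^.... 
 ................................ 
 ................@............... 
 ................................ 
 ................................ 
 ................................ 
 ................................ 
 .........♣..♣................... 
 ......♣♣♣♣...♣........♣...~~.... 
 .....♣♣#♣♣..♣♣.......♣♣.♣....... 
 ......###.♣..................... 
 ................................ 
                                  
                                  
                                  


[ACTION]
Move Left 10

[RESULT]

                                  
                                  
                                  
           .......................
           .......................
           .......................
           .......................
           .......................
           .......................
           .......................
           ...................#...
           .......................
           ......@................
           .......................
           .......................
           .......................
           .......................
           .........♣..♣..........
           ......♣♣♣♣...♣........♣
           .....♣♣#♣♣..♣♣.......♣♣
           ......###.♣............
           .......................
                                  
                                  
                                  


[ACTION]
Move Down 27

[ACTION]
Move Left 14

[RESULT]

                 .................
                 .................
                 .................
                 .................
                 .................
                 .................
                 .................
                 .................
                 .........♣..♣....
                 ......♣♣♣♣...♣...
                 .....♣♣#♣♣..♣♣...
                 ......###.♣......
                 @................
                                  
                                  
                                  
                                  
                                  
                                  
                                  
                                  
                                  
                                  
                                  
                                  
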